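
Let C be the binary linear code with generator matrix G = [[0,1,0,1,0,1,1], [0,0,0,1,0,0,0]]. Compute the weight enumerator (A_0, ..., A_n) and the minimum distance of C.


Weight distribution: A_0 = 1, A_1 = 1, A_3 = 1, A_4 = 1. Minimum distance d = 1.

Enumerate all 2^2 = 4 messages m ∈ F_2^2.
For each, compute codeword c = mG in F_2^7, then tally its weight.
  m = 00 → c = 0000000, weight = 0.
  m = 10 → c = 0101011, weight = 4.
  m = 01 → c = 0001000, weight = 1.
  m = 11 → c = 0100011, weight = 3.
Tally weights:
  weight 0: 1 codewords.
  weight 1: 1 codewords.
  weight 3: 1 codewords.
  weight 4: 1 codewords.
Minimum distance d = smallest w > 0 with A_w > 0 = 1.
Sanity: Σ A_w = 4 = 2^2 = 4 ✓.


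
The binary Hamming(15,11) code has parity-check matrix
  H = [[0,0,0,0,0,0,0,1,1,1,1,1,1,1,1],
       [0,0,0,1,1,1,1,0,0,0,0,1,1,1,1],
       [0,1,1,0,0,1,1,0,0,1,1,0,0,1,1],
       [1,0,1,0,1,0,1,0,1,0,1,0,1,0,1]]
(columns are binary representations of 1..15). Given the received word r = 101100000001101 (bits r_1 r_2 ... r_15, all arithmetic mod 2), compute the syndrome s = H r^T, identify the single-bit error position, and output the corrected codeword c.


s = (1, 0, 0, 0)^T, error position = 8, corrected codeword c = 101100010001101

Compute s = H r^T mod 2 one row at a time:
  s_1 = 0 + 0 + 0 + 0 + 1 + 1 + 0 + 1 = 3 ≡ 1 (mod 2).
  s_2 = 1 + 0 + 0 + 0 + 1 + 1 + 0 + 1 = 4 ≡ 0 (mod 2).
  s_3 = 0 + 1 + 0 + 0 + 0 + 0 + 0 + 1 = 2 ≡ 0 (mod 2).
  s_4 = 1 + 1 + 0 + 0 + 0 + 0 + 1 + 1 = 4 ≡ 0 (mod 2).
s = (1, 0, 0, 0)^T — this equals column 8 of H (binary 1000), so error is at position 8.
Correct: flip bit 8 of r = 101100000001101 to get c = 101100010001101.


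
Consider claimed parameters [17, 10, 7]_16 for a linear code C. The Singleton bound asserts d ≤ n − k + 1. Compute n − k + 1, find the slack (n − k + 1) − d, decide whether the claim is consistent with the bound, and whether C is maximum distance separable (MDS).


Singleton RHS = n − k + 1 = 8, slack = 1, bound satisfied, not MDS.

Singleton bound: d ≤ n − k + 1.
Here n = 17, k = 10, so n − k + 1 = 8.
Given d = 7, check d ≤ 8: YES.
Slack = (n − k + 1) − d = 1.
The code is NOT MDS (slack = 1 > 0).
Description: the claimed parameters are [17, 10, 7]_16; such a code would be non-MDS.


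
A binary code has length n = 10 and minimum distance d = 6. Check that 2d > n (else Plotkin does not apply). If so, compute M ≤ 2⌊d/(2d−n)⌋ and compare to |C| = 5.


Plotkin bound M ≤ 6; given |C| = 5 ≤ bound (satisfied).

Check applicability: 2d = 12, n = 10.
2d − n = 2 > 0, so Plotkin applies.
Compute d/(2d−n) = 6/2 ≈ 3.0000.
⌊d/(2d−n)⌋ = 3.
Plotkin bound: M ≤ 2·3 = 6.
Given |C| = 5, check: satisfied.
This |C| is below the Plotkin bound.


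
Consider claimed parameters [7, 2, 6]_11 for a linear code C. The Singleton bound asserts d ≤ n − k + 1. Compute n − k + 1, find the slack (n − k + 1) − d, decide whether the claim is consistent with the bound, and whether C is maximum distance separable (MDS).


Singleton RHS = n − k + 1 = 6, slack = 0, bound satisfied, MDS.

Singleton bound: d ≤ n − k + 1.
Here n = 7, k = 2, so n − k + 1 = 6.
Given d = 6, check d ≤ 6: YES.
Slack = (n − k + 1) − d = 0.
The code is MDS (slack = 0).
Description: the claimed parameters are [7, 2, 6]_11; such a code would be MDS (meets Singleton bound).


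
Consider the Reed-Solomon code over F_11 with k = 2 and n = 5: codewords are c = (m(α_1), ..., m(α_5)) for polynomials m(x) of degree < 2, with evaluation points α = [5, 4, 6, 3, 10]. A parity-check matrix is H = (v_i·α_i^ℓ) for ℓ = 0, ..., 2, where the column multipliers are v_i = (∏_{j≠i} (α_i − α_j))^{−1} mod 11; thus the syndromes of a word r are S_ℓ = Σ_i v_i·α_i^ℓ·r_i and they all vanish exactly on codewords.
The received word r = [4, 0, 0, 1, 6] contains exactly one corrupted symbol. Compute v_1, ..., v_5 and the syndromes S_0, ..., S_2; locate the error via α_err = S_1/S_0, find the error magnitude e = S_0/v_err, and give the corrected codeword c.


S = (8, 10, 7), error at position 2, error magnitude e = 3, c = [4, 8, 0, 1, 6].

Step 1: column multipliers v_i = (∏_{j≠i}(α_i − α_j))^{−1} mod 11.
  i = 1 (α = 5): (5−4)(5−6)(5−3)(5−10) = 1·(−1)·2·(−5) = 10 ≡ 10, so v_1 = 10^{−1} = 10 (mod 11).
  i = 2 (α = 4): (4−5)(4−6)(4−3)(4−10) = (−1)·(−2)·1·(−6) = −12 ≡ 10, so v_2 = 10^{−1} = 10 (mod 11).
  i = 3 (α = 6): (6−5)(6−4)(6−3)(6−10) = 1·2·3·(−4) = −24 ≡ 9, so v_3 = 9^{−1} = 5 (mod 11).
  i = 4 (α = 3): (3−5)(3−4)(3−6)(3−10) = (−2)·(−1)·(−3)·(−7) = 42 ≡ 9, so v_4 = 9^{−1} = 5 (mod 11).
  i = 5 (α = 10): (10−5)(10−4)(10−6)(10−3) = 5·6·4·7 = 840 ≡ 4, so v_5 = 4^{−1} = 3 (mod 11).
  v = [10, 10, 5, 5, 3].
Step 2: syndromes of r = [4, 0, 0, 1, 6] (all sums mod 11).
  S_0 = Σ v_i r_i = 10·4 + 10·0 + 5·0 + 5·1 + 3·6 = 63 ≡ 8.
  S_1 = Σ v_i α_i r_i = 10·5·4 + 10·4·0 + 5·6·0 + 5·3·1 + 3·10·6 = 395 ≡ 10.
  α_i^2 mod 11 = [3, 5, 3, 9, 1].
  S_2 = Σ v_i α_i^2 r_i = 10·3·4 + 10·5·0 + 5·3·0 + 5·9·1 + 3·1·6 = 183 ≡ 7.
  S = (8, 10, 7) ≠ 0, so r is not a codeword (an error is present).
Step 3: locate the error. For a single error e at position i, S_ℓ = v_i·e·α_i^ℓ, so α_err = S_1/S_0.
  S_0^{−1} = 8^{−1} = 7 (mod 11), so α_err = 10·7 = 70 ≡ 4 = α_2. Error position i = 2.
  Consistency check: S_2/S_1 = 7·10 = 70 ≡ 4 = α_err ✓ (single-error assumption holds).
Step 4: error magnitude e = S_0/v_2 = S_0·∏_{j≠2}(α_2 − α_j) = 8·10 = 80 ≡ 3 (mod 11).
Step 5: correct position 2: c_2 = r_2 − e = 0 − 3 ≡ 8 (mod 11). Hence c = [4, 8, 0, 1, 6].
  Check: interpolating c through the α_i gives m(x) = 2 + 7·x (degree < 2) with m(α_i) = c_i for every i, so c is indeed a codeword.


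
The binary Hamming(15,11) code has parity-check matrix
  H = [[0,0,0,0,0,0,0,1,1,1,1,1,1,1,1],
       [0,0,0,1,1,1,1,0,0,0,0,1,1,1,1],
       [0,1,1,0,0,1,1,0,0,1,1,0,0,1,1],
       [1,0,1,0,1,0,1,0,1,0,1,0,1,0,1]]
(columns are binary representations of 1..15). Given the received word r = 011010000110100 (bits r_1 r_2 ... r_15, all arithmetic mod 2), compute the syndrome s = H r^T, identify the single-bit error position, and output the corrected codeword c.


s = (1, 0, 0, 0)^T, error position = 8, corrected codeword c = 011010010110100

Compute s = H r^T mod 2 one row at a time:
  s_1 = 0 + 0 + 1 + 1 + 0 + 1 + 0 + 0 = 3 ≡ 1 (mod 2).
  s_2 = 0 + 1 + 0 + 0 + 0 + 1 + 0 + 0 = 2 ≡ 0 (mod 2).
  s_3 = 1 + 1 + 0 + 0 + 1 + 1 + 0 + 0 = 4 ≡ 0 (mod 2).
  s_4 = 0 + 1 + 1 + 0 + 0 + 1 + 1 + 0 = 4 ≡ 0 (mod 2).
s = (1, 0, 0, 0)^T — this equals column 8 of H (binary 1000), so error is at position 8.
Correct: flip bit 8 of r = 011010000110100 to get c = 011010010110100.


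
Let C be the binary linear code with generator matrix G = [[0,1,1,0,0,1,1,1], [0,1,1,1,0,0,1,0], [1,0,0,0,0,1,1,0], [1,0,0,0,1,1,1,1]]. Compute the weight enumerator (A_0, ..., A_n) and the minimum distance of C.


Weight distribution: A_0 = 1, A_2 = 1, A_3 = 3, A_4 = 5, A_5 = 4, A_6 = 1, A_7 = 1. Minimum distance d = 2.

Enumerate all 2^4 = 16 messages m ∈ F_2^4.
For each, compute codeword c = mG in F_2^8, then tally its weight.
  m = 0000 → c = 00000000, weight = 0.
  m = 1000 → c = 01100111, weight = 5.
  m = 0100 → c = 01110010, weight = 4.
  m = 1100 → c = 00010101, weight = 3.
  m = 0010 → c = 10000110, weight = 3.
  m = 1010 → c = 11100001, weight = 4.
  m = 0110 → c = 11110100, weight = 5.
  m = 1110 → c = 10010011, weight = 4.
  m = 0001 → c = 10001111, weight = 5.
  m = 1001 → c = 11101000, weight = 4.
  m = 0101 → c = 11111101, weight = 7.
  m = 1101 → c = 10011010, weight = 4.
  m = 0011 → c = 00001001, weight = 2.
  m = 1011 → c = 01101110, weight = 5.
  m = 0111 → c = 01111011, weight = 6.
  m = 1111 → c = 00011100, weight = 3.
Tally weights:
  weight 0: 1 codewords.
  weight 2: 1 codewords.
  weight 3: 3 codewords.
  weight 4: 5 codewords.
  weight 5: 4 codewords.
  weight 6: 1 codewords.
  weight 7: 1 codewords.
Minimum distance d = smallest w > 0 with A_w > 0 = 2.
Sanity: Σ A_w = 16 = 2^4 = 16 ✓.


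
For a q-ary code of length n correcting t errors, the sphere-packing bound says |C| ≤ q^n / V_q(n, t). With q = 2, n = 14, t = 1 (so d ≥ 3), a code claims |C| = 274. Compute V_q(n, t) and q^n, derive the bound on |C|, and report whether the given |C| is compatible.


V_q(n, t) = 15, q^n = 16384, Hamming bound = 1092, |C| = 274 ≤ bound (satisfied).

Step 1: Compute V_q(n, t) = Σ_{j=0}^1 C(n, j) (q−1)^j.
  j = 0: C(14,0)·(1)^0 = 1·1 = 1.
  j = 1: C(14,1)·(1)^1 = 14·1 = 14.
  V_q(n, t) = 1 + 14 = 15.
Step 2: q^n = 2^14 = 16384.
Step 3: Hamming bound ⌊q^n / V_q(n,t)⌋ = ⌊16384/15⌋ = 1092.
Step 4: Compare |C| = 274 to 1092: satisfied.
The claimed |C| lies below the Hamming bound.


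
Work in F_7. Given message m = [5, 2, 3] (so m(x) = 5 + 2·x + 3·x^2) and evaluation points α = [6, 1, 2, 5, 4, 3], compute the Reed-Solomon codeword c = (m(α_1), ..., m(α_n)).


c = [6, 3, 0, 6, 5, 3]

Message polynomial: m(x) = 5 + 2·x + 3·x^2 (mod 7).
For each evaluation point α_i, compute m(α_i) mod 7:
  α_1 = 6: Horner steps 3 → 6 → 6, so m(6) = 6.
  α_2 = 1: Horner steps 3 → 5 → 3, so m(1) = 3.
  α_3 = 2: Horner steps 3 → 1 → 0, so m(2) = 0.
  α_4 = 5: Horner steps 3 → 3 → 6, so m(5) = 6.
  α_5 = 4: Horner steps 3 → 0 → 5, so m(4) = 5.
  α_6 = 3: Horner steps 3 → 4 → 3, so m(3) = 3.
Codeword c = [6, 3, 0, 6, 5, 3] ∈ F_7^6.


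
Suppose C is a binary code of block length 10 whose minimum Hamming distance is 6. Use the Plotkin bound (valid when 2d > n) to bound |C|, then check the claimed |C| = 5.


Plotkin bound M ≤ 6; given |C| = 5 ≤ bound (satisfied).

Check applicability: 2d = 12, n = 10.
2d − n = 2 > 0, so Plotkin applies.
Compute d/(2d−n) = 6/2 ≈ 3.0000.
⌊d/(2d−n)⌋ = 3.
Plotkin bound: M ≤ 2·3 = 6.
Given |C| = 5, check: satisfied.
This |C| is below the Plotkin bound.


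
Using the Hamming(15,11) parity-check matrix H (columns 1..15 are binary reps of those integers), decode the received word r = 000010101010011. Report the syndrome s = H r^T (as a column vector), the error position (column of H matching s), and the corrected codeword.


s = (0, 0, 0, 1)^T, error position = 1, corrected codeword c = 100010101010011

Compute s = H r^T mod 2 one row at a time:
  s_1 = 0 + 1 + 0 + 1 + 0 + 0 + 1 + 1 = 4 ≡ 0 (mod 2).
  s_2 = 0 + 1 + 0 + 1 + 0 + 0 + 1 + 1 = 4 ≡ 0 (mod 2).
  s_3 = 0 + 0 + 0 + 1 + 0 + 1 + 1 + 1 = 4 ≡ 0 (mod 2).
  s_4 = 0 + 0 + 1 + 1 + 1 + 1 + 0 + 1 = 5 ≡ 1 (mod 2).
s = (0, 0, 0, 1)^T — this equals column 1 of H (binary 0001), so error is at position 1.
Correct: flip bit 1 of r = 000010101010011 to get c = 100010101010011.


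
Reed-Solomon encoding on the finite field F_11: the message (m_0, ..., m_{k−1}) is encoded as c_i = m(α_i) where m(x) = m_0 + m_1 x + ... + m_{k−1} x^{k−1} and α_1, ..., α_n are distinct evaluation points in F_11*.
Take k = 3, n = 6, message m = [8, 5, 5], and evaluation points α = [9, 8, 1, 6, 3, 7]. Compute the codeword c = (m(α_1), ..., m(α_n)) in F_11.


c = [7, 5, 7, 9, 2, 2]

Message polynomial: m(x) = 8 + 5·x + 5·x^2 (mod 11).
For each evaluation point α_i, compute m(α_i) mod 11:
  α_1 = 9: Horner steps 5 → 6 → 7, so m(9) = 7.
  α_2 = 8: Horner steps 5 → 1 → 5, so m(8) = 5.
  α_3 = 1: Horner steps 5 → 10 → 7, so m(1) = 7.
  α_4 = 6: Horner steps 5 → 2 → 9, so m(6) = 9.
  α_5 = 3: Horner steps 5 → 9 → 2, so m(3) = 2.
  α_6 = 7: Horner steps 5 → 7 → 2, so m(7) = 2.
Codeword c = [7, 5, 7, 9, 2, 2] ∈ F_11^6.


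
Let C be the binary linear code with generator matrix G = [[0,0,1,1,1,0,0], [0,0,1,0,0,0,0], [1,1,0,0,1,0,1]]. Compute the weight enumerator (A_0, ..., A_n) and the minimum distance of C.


Weight distribution: A_0 = 1, A_1 = 1, A_2 = 1, A_3 = 1, A_4 = 2, A_5 = 2. Minimum distance d = 1.

Enumerate all 2^3 = 8 messages m ∈ F_2^3.
For each, compute codeword c = mG in F_2^7, then tally its weight.
  m = 000 → c = 0000000, weight = 0.
  m = 100 → c = 0011100, weight = 3.
  m = 010 → c = 0010000, weight = 1.
  m = 110 → c = 0001100, weight = 2.
  m = 001 → c = 1100101, weight = 4.
  m = 101 → c = 1111001, weight = 5.
  m = 011 → c = 1110101, weight = 5.
  m = 111 → c = 1101001, weight = 4.
Tally weights:
  weight 0: 1 codewords.
  weight 1: 1 codewords.
  weight 2: 1 codewords.
  weight 3: 1 codewords.
  weight 4: 2 codewords.
  weight 5: 2 codewords.
Minimum distance d = smallest w > 0 with A_w > 0 = 1.
Sanity: Σ A_w = 8 = 2^3 = 8 ✓.


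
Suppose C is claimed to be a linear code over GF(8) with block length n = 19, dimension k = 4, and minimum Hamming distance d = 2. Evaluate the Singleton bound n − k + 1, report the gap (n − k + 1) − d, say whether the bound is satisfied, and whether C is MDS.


Singleton RHS = n − k + 1 = 16, slack = 14, bound satisfied, not MDS.

Singleton bound: d ≤ n − k + 1.
Here n = 19, k = 4, so n − k + 1 = 16.
Given d = 2, check d ≤ 16: YES.
Slack = (n − k + 1) − d = 14.
The code is NOT MDS (slack = 14 > 0).
Description: the claimed parameters are [19, 4, 2]_8; such a code would be non-MDS.


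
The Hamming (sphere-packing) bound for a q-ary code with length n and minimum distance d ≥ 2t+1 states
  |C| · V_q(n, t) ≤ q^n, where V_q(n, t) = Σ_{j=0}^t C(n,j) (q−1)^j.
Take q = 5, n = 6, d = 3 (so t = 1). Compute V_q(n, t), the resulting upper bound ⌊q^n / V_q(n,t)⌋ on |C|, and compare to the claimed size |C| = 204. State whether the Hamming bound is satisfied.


V_q(n, t) = 25, q^n = 15625, Hamming bound = 625, |C| = 204 ≤ bound (satisfied).

Step 1: Compute V_q(n, t) = Σ_{j=0}^1 C(n, j) (q−1)^j.
  j = 0: C(6,0)·(4)^0 = 1·1 = 1.
  j = 1: C(6,1)·(4)^1 = 6·4 = 24.
  V_q(n, t) = 1 + 24 = 25.
Step 2: q^n = 5^6 = 15625.
Step 3: Hamming bound ⌊q^n / V_q(n,t)⌋ = ⌊15625/25⌋ = 625.
Step 4: Compare |C| = 204 to 625: satisfied.
The claimed |C| lies below the Hamming bound.


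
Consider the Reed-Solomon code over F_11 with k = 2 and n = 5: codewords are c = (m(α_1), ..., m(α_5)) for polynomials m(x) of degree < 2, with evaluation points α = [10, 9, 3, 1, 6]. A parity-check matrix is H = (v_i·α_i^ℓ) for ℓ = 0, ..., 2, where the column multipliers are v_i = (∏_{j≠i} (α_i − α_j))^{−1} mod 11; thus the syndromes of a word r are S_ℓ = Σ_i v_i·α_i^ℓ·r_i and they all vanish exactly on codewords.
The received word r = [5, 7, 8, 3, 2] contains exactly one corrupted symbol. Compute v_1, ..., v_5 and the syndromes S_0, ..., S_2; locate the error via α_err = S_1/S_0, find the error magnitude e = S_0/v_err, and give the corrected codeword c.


S = (7, 7, 7), error at position 4, error magnitude e = 2, c = [5, 7, 8, 1, 2].

Step 1: column multipliers v_i = (∏_{j≠i}(α_i − α_j))^{−1} mod 11.
  i = 1 (α = 10): (10−9)(10−3)(10−1)(10−6) = 1·7·9·4 = 252 ≡ 10, so v_1 = 10^{−1} = 10 (mod 11).
  i = 2 (α = 9): (9−10)(9−3)(9−1)(9−6) = (−1)·6·8·3 = −144 ≡ 10, so v_2 = 10^{−1} = 10 (mod 11).
  i = 3 (α = 3): (3−10)(3−9)(3−1)(3−6) = (−7)·(−6)·2·(−3) = −252 ≡ 1, so v_3 = 1^{−1} = 1 (mod 11).
  i = 4 (α = 1): (1−10)(1−9)(1−3)(1−6) = (−9)·(−8)·(−2)·(−5) = 720 ≡ 5, so v_4 = 5^{−1} = 9 (mod 11).
  i = 5 (α = 6): (6−10)(6−9)(6−3)(6−1) = (−4)·(−3)·3·5 = 180 ≡ 4, so v_5 = 4^{−1} = 3 (mod 11).
  v = [10, 10, 1, 9, 3].
Step 2: syndromes of r = [5, 7, 8, 3, 2] (all sums mod 11).
  S_0 = Σ v_i r_i = 10·5 + 10·7 + 1·8 + 9·3 + 3·2 = 161 ≡ 7.
  S_1 = Σ v_i α_i r_i = 10·10·5 + 10·9·7 + 1·3·8 + 9·1·3 + 3·6·2 = 1217 ≡ 7.
  α_i^2 mod 11 = [1, 4, 9, 1, 3].
  S_2 = Σ v_i α_i^2 r_i = 10·1·5 + 10·4·7 + 1·9·8 + 9·1·3 + 3·3·2 = 447 ≡ 7.
  S = (7, 7, 7) ≠ 0, so r is not a codeword (an error is present).
Step 3: locate the error. For a single error e at position i, S_ℓ = v_i·e·α_i^ℓ, so α_err = S_1/S_0.
  S_0^{−1} = 7^{−1} = 8 (mod 11), so α_err = 7·8 = 56 ≡ 1 = α_4. Error position i = 4.
  Consistency check: S_2/S_1 = 7·8 = 56 ≡ 1 = α_err ✓ (single-error assumption holds).
Step 4: error magnitude e = S_0/v_4 = S_0·∏_{j≠4}(α_4 − α_j) = 7·5 = 35 ≡ 2 (mod 11).
Step 5: correct position 4: c_4 = r_4 − e = 3 − 2 ≡ 1 (mod 11). Hence c = [5, 7, 8, 1, 2].
  Check: interpolating c through the α_i gives m(x) = 3 + 9·x (degree < 2) with m(α_i) = c_i for every i, so c is indeed a codeword.


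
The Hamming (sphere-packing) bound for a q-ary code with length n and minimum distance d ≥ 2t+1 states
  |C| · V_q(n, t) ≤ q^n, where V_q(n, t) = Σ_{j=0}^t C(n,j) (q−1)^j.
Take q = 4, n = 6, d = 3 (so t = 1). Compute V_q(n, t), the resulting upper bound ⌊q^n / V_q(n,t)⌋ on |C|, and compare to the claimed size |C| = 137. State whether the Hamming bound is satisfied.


V_q(n, t) = 19, q^n = 4096, Hamming bound = 215, |C| = 137 ≤ bound (satisfied).

Step 1: Compute V_q(n, t) = Σ_{j=0}^1 C(n, j) (q−1)^j.
  j = 0: C(6,0)·(3)^0 = 1·1 = 1.
  j = 1: C(6,1)·(3)^1 = 6·3 = 18.
  V_q(n, t) = 1 + 18 = 19.
Step 2: q^n = 4^6 = 4096.
Step 3: Hamming bound ⌊q^n / V_q(n,t)⌋ = ⌊4096/19⌋ = 215.
Step 4: Compare |C| = 137 to 215: satisfied.
The claimed |C| lies below the Hamming bound.


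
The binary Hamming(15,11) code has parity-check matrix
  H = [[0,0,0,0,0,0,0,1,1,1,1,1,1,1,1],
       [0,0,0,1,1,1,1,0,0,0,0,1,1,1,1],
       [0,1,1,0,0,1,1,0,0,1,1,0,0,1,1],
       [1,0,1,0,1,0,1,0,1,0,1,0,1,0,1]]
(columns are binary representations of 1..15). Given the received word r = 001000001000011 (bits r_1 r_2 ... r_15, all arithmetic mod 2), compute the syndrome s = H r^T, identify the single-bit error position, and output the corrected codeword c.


s = (1, 0, 1, 1)^T, error position = 11, corrected codeword c = 001000001010011

Compute s = H r^T mod 2 one row at a time:
  s_1 = 0 + 1 + 0 + 0 + 0 + 0 + 1 + 1 = 3 ≡ 1 (mod 2).
  s_2 = 0 + 0 + 0 + 0 + 0 + 0 + 1 + 1 = 2 ≡ 0 (mod 2).
  s_3 = 0 + 1 + 0 + 0 + 0 + 0 + 1 + 1 = 3 ≡ 1 (mod 2).
  s_4 = 0 + 1 + 0 + 0 + 1 + 0 + 0 + 1 = 3 ≡ 1 (mod 2).
s = (1, 0, 1, 1)^T — this equals column 11 of H (binary 1011), so error is at position 11.
Correct: flip bit 11 of r = 001000001000011 to get c = 001000001010011.


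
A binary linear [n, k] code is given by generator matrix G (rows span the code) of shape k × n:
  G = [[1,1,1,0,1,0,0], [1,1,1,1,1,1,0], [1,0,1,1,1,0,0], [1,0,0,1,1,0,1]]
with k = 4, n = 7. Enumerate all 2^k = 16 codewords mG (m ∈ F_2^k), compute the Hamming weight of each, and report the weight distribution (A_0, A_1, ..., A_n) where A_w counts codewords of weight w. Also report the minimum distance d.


Weight distribution: A_0 = 1, A_2 = 4, A_4 = 9, A_6 = 2. Minimum distance d = 2.

Enumerate all 2^4 = 16 messages m ∈ F_2^4.
For each, compute codeword c = mG in F_2^7, then tally its weight.
  m = 0000 → c = 0000000, weight = 0.
  m = 1000 → c = 1110100, weight = 4.
  m = 0100 → c = 1111110, weight = 6.
  m = 1100 → c = 0001010, weight = 2.
  m = 0010 → c = 1011100, weight = 4.
  m = 1010 → c = 0101000, weight = 2.
  m = 0110 → c = 0100010, weight = 2.
  m = 1110 → c = 1010110, weight = 4.
  m = 0001 → c = 1001101, weight = 4.
  m = 1001 → c = 0111001, weight = 4.
  m = 0101 → c = 0110011, weight = 4.
  m = 1101 → c = 1000111, weight = 4.
  m = 0011 → c = 0010001, weight = 2.
  m = 1011 → c = 1100101, weight = 4.
  m = 0111 → c = 1101111, weight = 6.
  m = 1111 → c = 0011011, weight = 4.
Tally weights:
  weight 0: 1 codewords.
  weight 2: 4 codewords.
  weight 4: 9 codewords.
  weight 6: 2 codewords.
Minimum distance d = smallest w > 0 with A_w > 0 = 2.
Sanity: Σ A_w = 16 = 2^4 = 16 ✓.


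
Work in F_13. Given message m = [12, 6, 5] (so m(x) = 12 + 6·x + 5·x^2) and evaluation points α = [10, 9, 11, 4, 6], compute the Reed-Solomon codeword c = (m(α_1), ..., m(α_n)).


c = [0, 3, 7, 12, 7]

Message polynomial: m(x) = 12 + 6·x + 5·x^2 (mod 13).
For each evaluation point α_i, compute m(α_i) mod 13:
  α_1 = 10: Horner steps 5 → 4 → 0, so m(10) = 0.
  α_2 = 9: Horner steps 5 → 12 → 3, so m(9) = 3.
  α_3 = 11: Horner steps 5 → 9 → 7, so m(11) = 7.
  α_4 = 4: Horner steps 5 → 0 → 12, so m(4) = 12.
  α_5 = 6: Horner steps 5 → 10 → 7, so m(6) = 7.
Codeword c = [0, 3, 7, 12, 7] ∈ F_13^5.


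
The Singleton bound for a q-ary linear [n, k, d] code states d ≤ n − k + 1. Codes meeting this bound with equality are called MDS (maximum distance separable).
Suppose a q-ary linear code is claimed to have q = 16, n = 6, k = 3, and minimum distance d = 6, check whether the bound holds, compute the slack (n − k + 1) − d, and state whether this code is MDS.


Singleton RHS = n − k + 1 = 4, slack = -2, bound violated (no such code; not MDS).

Singleton bound: d ≤ n − k + 1.
Here n = 6, k = 3, so n − k + 1 = 4.
Given d = 6, check d ≤ 4: NO.
Slack = (n − k + 1) − d = -2.
The slack is negative: d = 6 exceeds n − k + 1 = 4 by 2, so the Singleton bound is violated and no linear [6, 3, 6]_16 code can exist. In particular it is not MDS (MDS requires d = n − k + 1 exactly).
Description: the claimed parameters are [6, 3, 6]_16; such a code would be impossible (violates the Singleton bound).


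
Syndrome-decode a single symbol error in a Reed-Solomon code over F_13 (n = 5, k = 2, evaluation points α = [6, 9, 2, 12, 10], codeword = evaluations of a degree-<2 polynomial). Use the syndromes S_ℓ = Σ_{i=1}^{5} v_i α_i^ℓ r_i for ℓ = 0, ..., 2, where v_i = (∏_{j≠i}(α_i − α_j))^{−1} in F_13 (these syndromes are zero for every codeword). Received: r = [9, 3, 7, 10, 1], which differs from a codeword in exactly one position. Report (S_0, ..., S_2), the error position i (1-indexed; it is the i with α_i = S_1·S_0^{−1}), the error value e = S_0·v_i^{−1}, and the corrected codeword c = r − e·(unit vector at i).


S = (4, 8, 3), error at position 3, error magnitude e = 3, c = [9, 3, 4, 10, 1].

Step 1: column multipliers v_i = (∏_{j≠i}(α_i − α_j))^{−1} mod 13.
  i = 1 (α = 6): (6−9)(6−2)(6−12)(6−10) = (−3)·4·(−6)·(−4) = −288 ≡ 11, so v_1 = 11^{−1} = 6 (mod 13).
  i = 2 (α = 9): (9−6)(9−2)(9−12)(9−10) = 3·7·(−3)·(−1) = 63 ≡ 11, so v_2 = 11^{−1} = 6 (mod 13).
  i = 3 (α = 2): (2−6)(2−9)(2−12)(2−10) = (−4)·(−7)·(−10)·(−8) = 2240 ≡ 4, so v_3 = 4^{−1} = 10 (mod 13).
  i = 4 (α = 12): (12−6)(12−9)(12−2)(12−10) = 6·3·10·2 = 360 ≡ 9, so v_4 = 9^{−1} = 3 (mod 13).
  i = 5 (α = 10): (10−6)(10−9)(10−2)(10−12) = 4·1·8·(−2) = −64 ≡ 1, so v_5 = 1^{−1} = 1 (mod 13).
  v = [6, 6, 10, 3, 1].
Step 2: syndromes of r = [9, 3, 7, 10, 1] (all sums mod 13).
  S_0 = Σ v_i r_i = 6·9 + 6·3 + 10·7 + 3·10 + 1·1 = 173 ≡ 4.
  S_1 = Σ v_i α_i r_i = 6·6·9 + 6·9·3 + 10·2·7 + 3·12·10 + 1·10·1 = 996 ≡ 8.
  α_i^2 mod 13 = [10, 3, 4, 1, 9].
  S_2 = Σ v_i α_i^2 r_i = 6·10·9 + 6·3·3 + 10·4·7 + 3·1·10 + 1·9·1 = 913 ≡ 3.
  S = (4, 8, 3) ≠ 0, so r is not a codeword (an error is present).
Step 3: locate the error. For a single error e at position i, S_ℓ = v_i·e·α_i^ℓ, so α_err = S_1/S_0.
  S_0^{−1} = 4^{−1} = 10 (mod 13), so α_err = 8·10 = 80 ≡ 2 = α_3. Error position i = 3.
  Consistency check: S_2/S_1 = 3·5 = 15 ≡ 2 = α_err ✓ (single-error assumption holds).
Step 4: error magnitude e = S_0/v_3 = S_0·∏_{j≠3}(α_3 − α_j) = 4·4 = 16 ≡ 3 (mod 13).
Step 5: correct position 3: c_3 = r_3 − e = 7 − 3 ≡ 4 (mod 13). Hence c = [9, 3, 4, 10, 1].
  Check: interpolating c through the α_i gives m(x) = 8 + 11·x (degree < 2) with m(α_i) = c_i for every i, so c is indeed a codeword.


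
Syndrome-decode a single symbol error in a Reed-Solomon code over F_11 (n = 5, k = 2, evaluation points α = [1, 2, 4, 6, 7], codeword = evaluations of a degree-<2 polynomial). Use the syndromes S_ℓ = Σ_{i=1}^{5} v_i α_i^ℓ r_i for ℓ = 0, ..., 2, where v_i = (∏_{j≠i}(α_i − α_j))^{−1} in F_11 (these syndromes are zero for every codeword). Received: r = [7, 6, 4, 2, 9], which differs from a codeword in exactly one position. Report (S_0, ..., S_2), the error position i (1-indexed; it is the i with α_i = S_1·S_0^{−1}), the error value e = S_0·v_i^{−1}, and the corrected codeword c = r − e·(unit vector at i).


S = (4, 6, 9), error at position 5, error magnitude e = 8, c = [7, 6, 4, 2, 1].

Step 1: column multipliers v_i = (∏_{j≠i}(α_i − α_j))^{−1} mod 11.
  i = 1 (α = 1): (1−2)(1−4)(1−6)(1−7) = (−1)·(−3)·(−5)·(−6) = 90 ≡ 2, so v_1 = 2^{−1} = 6 (mod 11).
  i = 2 (α = 2): (2−1)(2−4)(2−6)(2−7) = 1·(−2)·(−4)·(−5) = −40 ≡ 4, so v_2 = 4^{−1} = 3 (mod 11).
  i = 3 (α = 4): (4−1)(4−2)(4−6)(4−7) = 3·2·(−2)·(−3) = 36 ≡ 3, so v_3 = 3^{−1} = 4 (mod 11).
  i = 4 (α = 6): (6−1)(6−2)(6−4)(6−7) = 5·4·2·(−1) = −40 ≡ 4, so v_4 = 4^{−1} = 3 (mod 11).
  i = 5 (α = 7): (7−1)(7−2)(7−4)(7−6) = 6·5·3·1 = 90 ≡ 2, so v_5 = 2^{−1} = 6 (mod 11).
  v = [6, 3, 4, 3, 6].
Step 2: syndromes of r = [7, 6, 4, 2, 9] (all sums mod 11).
  S_0 = Σ v_i r_i = 6·7 + 3·6 + 4·4 + 3·2 + 6·9 = 136 ≡ 4.
  S_1 = Σ v_i α_i r_i = 6·1·7 + 3·2·6 + 4·4·4 + 3·6·2 + 6·7·9 = 556 ≡ 6.
  α_i^2 mod 11 = [1, 4, 5, 3, 5].
  S_2 = Σ v_i α_i^2 r_i = 6·1·7 + 3·4·6 + 4·5·4 + 3·3·2 + 6·5·9 = 482 ≡ 9.
  S = (4, 6, 9) ≠ 0, so r is not a codeword (an error is present).
Step 3: locate the error. For a single error e at position i, S_ℓ = v_i·e·α_i^ℓ, so α_err = S_1/S_0.
  S_0^{−1} = 4^{−1} = 3 (mod 11), so α_err = 6·3 = 18 ≡ 7 = α_5. Error position i = 5.
  Consistency check: S_2/S_1 = 9·2 = 18 ≡ 7 = α_err ✓ (single-error assumption holds).
Step 4: error magnitude e = S_0/v_5 = S_0·∏_{j≠5}(α_5 − α_j) = 4·2 = 8 ≡ 8 (mod 11).
Step 5: correct position 5: c_5 = r_5 − e = 9 − 8 ≡ 1 (mod 11). Hence c = [7, 6, 4, 2, 1].
  Check: interpolating c through the α_i gives m(x) = 8 + 10·x (degree < 2) with m(α_i) = c_i for every i, so c is indeed a codeword.


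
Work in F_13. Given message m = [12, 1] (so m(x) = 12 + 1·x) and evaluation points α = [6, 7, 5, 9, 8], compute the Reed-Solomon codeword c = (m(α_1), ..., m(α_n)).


c = [5, 6, 4, 8, 7]

Message polynomial: m(x) = 12 + 1·x (mod 13).
For each evaluation point α_i, compute m(α_i) mod 13:
  α_1 = 6: Horner steps 1 → 5, so m(6) = 5.
  α_2 = 7: Horner steps 1 → 6, so m(7) = 6.
  α_3 = 5: Horner steps 1 → 4, so m(5) = 4.
  α_4 = 9: Horner steps 1 → 8, so m(9) = 8.
  α_5 = 8: Horner steps 1 → 7, so m(8) = 7.
Codeword c = [5, 6, 4, 8, 7] ∈ F_13^5.


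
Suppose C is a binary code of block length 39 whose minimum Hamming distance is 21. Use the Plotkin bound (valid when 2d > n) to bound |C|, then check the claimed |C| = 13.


Plotkin bound M ≤ 14; given |C| = 13 ≤ bound (satisfied).

Check applicability: 2d = 42, n = 39.
2d − n = 3 > 0, so Plotkin applies.
Compute d/(2d−n) = 21/3 ≈ 7.0000.
⌊d/(2d−n)⌋ = 7.
Plotkin bound: M ≤ 2·7 = 14.
Given |C| = 13, check: satisfied.
This |C| is below the Plotkin bound.


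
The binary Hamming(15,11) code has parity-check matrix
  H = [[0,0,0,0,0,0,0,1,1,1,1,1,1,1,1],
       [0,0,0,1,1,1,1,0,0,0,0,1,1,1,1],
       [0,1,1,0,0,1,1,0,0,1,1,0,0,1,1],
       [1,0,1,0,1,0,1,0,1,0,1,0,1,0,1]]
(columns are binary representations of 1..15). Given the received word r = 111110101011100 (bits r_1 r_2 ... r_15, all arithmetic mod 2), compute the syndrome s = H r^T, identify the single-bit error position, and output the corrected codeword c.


s = (0, 1, 0, 1)^T, error position = 5, corrected codeword c = 111100101011100

Compute s = H r^T mod 2 one row at a time:
  s_1 = 0 + 1 + 0 + 1 + 1 + 1 + 0 + 0 = 4 ≡ 0 (mod 2).
  s_2 = 1 + 1 + 0 + 1 + 1 + 1 + 0 + 0 = 5 ≡ 1 (mod 2).
  s_3 = 1 + 1 + 0 + 1 + 0 + 1 + 0 + 0 = 4 ≡ 0 (mod 2).
  s_4 = 1 + 1 + 1 + 1 + 1 + 1 + 1 + 0 = 7 ≡ 1 (mod 2).
s = (0, 1, 0, 1)^T — this equals column 5 of H (binary 0101), so error is at position 5.
Correct: flip bit 5 of r = 111110101011100 to get c = 111100101011100.


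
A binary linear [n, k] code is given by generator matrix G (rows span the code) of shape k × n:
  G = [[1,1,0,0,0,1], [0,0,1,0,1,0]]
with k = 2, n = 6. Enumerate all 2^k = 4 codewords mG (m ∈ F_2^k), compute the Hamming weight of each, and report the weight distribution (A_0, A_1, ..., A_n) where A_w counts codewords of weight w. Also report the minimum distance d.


Weight distribution: A_0 = 1, A_2 = 1, A_3 = 1, A_5 = 1. Minimum distance d = 2.

Enumerate all 2^2 = 4 messages m ∈ F_2^2.
For each, compute codeword c = mG in F_2^6, then tally its weight.
  m = 00 → c = 000000, weight = 0.
  m = 10 → c = 110001, weight = 3.
  m = 01 → c = 001010, weight = 2.
  m = 11 → c = 111011, weight = 5.
Tally weights:
  weight 0: 1 codewords.
  weight 2: 1 codewords.
  weight 3: 1 codewords.
  weight 5: 1 codewords.
Minimum distance d = smallest w > 0 with A_w > 0 = 2.
Sanity: Σ A_w = 4 = 2^2 = 4 ✓.


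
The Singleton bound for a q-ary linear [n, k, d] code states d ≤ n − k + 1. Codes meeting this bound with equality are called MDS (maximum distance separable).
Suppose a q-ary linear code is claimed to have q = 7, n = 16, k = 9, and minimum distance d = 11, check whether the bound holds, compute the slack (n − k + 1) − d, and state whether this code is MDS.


Singleton RHS = n − k + 1 = 8, slack = -3, bound violated (no such code; not MDS).

Singleton bound: d ≤ n − k + 1.
Here n = 16, k = 9, so n − k + 1 = 8.
Given d = 11, check d ≤ 8: NO.
Slack = (n − k + 1) − d = -3.
The slack is negative: d = 11 exceeds n − k + 1 = 8 by 3, so the Singleton bound is violated and no linear [16, 9, 11]_7 code can exist. In particular it is not MDS (MDS requires d = n − k + 1 exactly).
Description: the claimed parameters are [16, 9, 11]_7; such a code would be impossible (violates the Singleton bound).


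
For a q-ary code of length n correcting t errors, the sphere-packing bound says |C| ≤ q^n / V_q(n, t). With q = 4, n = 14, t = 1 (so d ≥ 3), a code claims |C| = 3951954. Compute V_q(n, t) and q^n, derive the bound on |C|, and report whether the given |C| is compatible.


V_q(n, t) = 43, q^n = 268435456, Hamming bound = 6242685, |C| = 3951954 ≤ bound (satisfied).

Step 1: Compute V_q(n, t) = Σ_{j=0}^1 C(n, j) (q−1)^j.
  j = 0: C(14,0)·(3)^0 = 1·1 = 1.
  j = 1: C(14,1)·(3)^1 = 14·3 = 42.
  V_q(n, t) = 1 + 42 = 43.
Step 2: q^n = 4^14 = 268435456.
Step 3: Hamming bound ⌊q^n / V_q(n,t)⌋ = ⌊268435456/43⌋ = 6242685.
Step 4: Compare |C| = 3951954 to 6242685: satisfied.
The claimed |C| lies below the Hamming bound.


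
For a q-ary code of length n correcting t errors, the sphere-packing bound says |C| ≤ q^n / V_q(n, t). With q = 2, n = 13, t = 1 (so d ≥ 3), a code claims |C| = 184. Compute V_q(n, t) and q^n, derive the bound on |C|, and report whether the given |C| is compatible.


V_q(n, t) = 14, q^n = 8192, Hamming bound = 585, |C| = 184 ≤ bound (satisfied).

Step 1: Compute V_q(n, t) = Σ_{j=0}^1 C(n, j) (q−1)^j.
  j = 0: C(13,0)·(1)^0 = 1·1 = 1.
  j = 1: C(13,1)·(1)^1 = 13·1 = 13.
  V_q(n, t) = 1 + 13 = 14.
Step 2: q^n = 2^13 = 8192.
Step 3: Hamming bound ⌊q^n / V_q(n,t)⌋ = ⌊8192/14⌋ = 585.
Step 4: Compare |C| = 184 to 585: satisfied.
The claimed |C| lies below the Hamming bound.


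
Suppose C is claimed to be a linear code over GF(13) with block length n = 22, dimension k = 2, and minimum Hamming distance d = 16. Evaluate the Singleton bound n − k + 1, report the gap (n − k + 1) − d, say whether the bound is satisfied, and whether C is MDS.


Singleton RHS = n − k + 1 = 21, slack = 5, bound satisfied, not MDS.

Singleton bound: d ≤ n − k + 1.
Here n = 22, k = 2, so n − k + 1 = 21.
Given d = 16, check d ≤ 21: YES.
Slack = (n − k + 1) − d = 5.
The code is NOT MDS (slack = 5 > 0).
Description: the claimed parameters are [22, 2, 16]_13; such a code would be non-MDS.


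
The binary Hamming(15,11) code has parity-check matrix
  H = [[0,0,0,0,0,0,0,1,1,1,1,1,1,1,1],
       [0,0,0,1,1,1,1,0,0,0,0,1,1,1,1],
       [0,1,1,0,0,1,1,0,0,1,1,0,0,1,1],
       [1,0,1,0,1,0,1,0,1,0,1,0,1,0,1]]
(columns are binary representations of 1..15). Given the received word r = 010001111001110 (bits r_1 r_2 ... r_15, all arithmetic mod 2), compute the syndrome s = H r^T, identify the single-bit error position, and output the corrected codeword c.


s = (1, 1, 0, 1)^T, error position = 13, corrected codeword c = 010001111001010

Compute s = H r^T mod 2 one row at a time:
  s_1 = 1 + 1 + 0 + 0 + 1 + 1 + 1 + 0 = 5 ≡ 1 (mod 2).
  s_2 = 0 + 0 + 1 + 1 + 1 + 1 + 1 + 0 = 5 ≡ 1 (mod 2).
  s_3 = 1 + 0 + 1 + 1 + 0 + 0 + 1 + 0 = 4 ≡ 0 (mod 2).
  s_4 = 0 + 0 + 0 + 1 + 1 + 0 + 1 + 0 = 3 ≡ 1 (mod 2).
s = (1, 1, 0, 1)^T — this equals column 13 of H (binary 1101), so error is at position 13.
Correct: flip bit 13 of r = 010001111001110 to get c = 010001111001010.


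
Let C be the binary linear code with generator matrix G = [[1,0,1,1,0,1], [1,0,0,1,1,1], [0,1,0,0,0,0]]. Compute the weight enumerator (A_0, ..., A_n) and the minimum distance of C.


Weight distribution: A_0 = 1, A_1 = 1, A_2 = 1, A_3 = 1, A_4 = 2, A_5 = 2. Minimum distance d = 1.

Enumerate all 2^3 = 8 messages m ∈ F_2^3.
For each, compute codeword c = mG in F_2^6, then tally its weight.
  m = 000 → c = 000000, weight = 0.
  m = 100 → c = 101101, weight = 4.
  m = 010 → c = 100111, weight = 4.
  m = 110 → c = 001010, weight = 2.
  m = 001 → c = 010000, weight = 1.
  m = 101 → c = 111101, weight = 5.
  m = 011 → c = 110111, weight = 5.
  m = 111 → c = 011010, weight = 3.
Tally weights:
  weight 0: 1 codewords.
  weight 1: 1 codewords.
  weight 2: 1 codewords.
  weight 3: 1 codewords.
  weight 4: 2 codewords.
  weight 5: 2 codewords.
Minimum distance d = smallest w > 0 with A_w > 0 = 1.
Sanity: Σ A_w = 8 = 2^3 = 8 ✓.


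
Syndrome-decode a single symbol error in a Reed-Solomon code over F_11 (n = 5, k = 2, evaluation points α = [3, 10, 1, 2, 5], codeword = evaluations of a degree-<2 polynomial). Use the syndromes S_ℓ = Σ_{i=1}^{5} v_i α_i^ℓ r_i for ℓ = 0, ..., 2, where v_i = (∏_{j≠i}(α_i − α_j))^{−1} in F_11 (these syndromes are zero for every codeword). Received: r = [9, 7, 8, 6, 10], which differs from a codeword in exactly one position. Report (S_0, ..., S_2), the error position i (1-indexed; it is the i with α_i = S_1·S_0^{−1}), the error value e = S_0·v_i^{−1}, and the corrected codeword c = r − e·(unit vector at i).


S = (4, 8, 5), error at position 4, error magnitude e = 3, c = [9, 7, 8, 3, 10].

Step 1: column multipliers v_i = (∏_{j≠i}(α_i − α_j))^{−1} mod 11.
  i = 1 (α = 3): (3−10)(3−1)(3−2)(3−5) = (−7)·2·1·(−2) = 28 ≡ 6, so v_1 = 6^{−1} = 2 (mod 11).
  i = 2 (α = 10): (10−3)(10−1)(10−2)(10−5) = 7·9·8·5 = 2520 ≡ 1, so v_2 = 1^{−1} = 1 (mod 11).
  i = 3 (α = 1): (1−3)(1−10)(1−2)(1−5) = (−2)·(−9)·(−1)·(−4) = 72 ≡ 6, so v_3 = 6^{−1} = 2 (mod 11).
  i = 4 (α = 2): (2−3)(2−10)(2−1)(2−5) = (−1)·(−8)·1·(−3) = −24 ≡ 9, so v_4 = 9^{−1} = 5 (mod 11).
  i = 5 (α = 5): (5−3)(5−10)(5−1)(5−2) = 2·(−5)·4·3 = −120 ≡ 1, so v_5 = 1^{−1} = 1 (mod 11).
  v = [2, 1, 2, 5, 1].
Step 2: syndromes of r = [9, 7, 8, 6, 10] (all sums mod 11).
  S_0 = Σ v_i r_i = 2·9 + 1·7 + 2·8 + 5·6 + 1·10 = 81 ≡ 4.
  S_1 = Σ v_i α_i r_i = 2·3·9 + 1·10·7 + 2·1·8 + 5·2·6 + 1·5·10 = 250 ≡ 8.
  α_i^2 mod 11 = [9, 1, 1, 4, 3].
  S_2 = Σ v_i α_i^2 r_i = 2·9·9 + 1·1·7 + 2·1·8 + 5·4·6 + 1·3·10 = 335 ≡ 5.
  S = (4, 8, 5) ≠ 0, so r is not a codeword (an error is present).
Step 3: locate the error. For a single error e at position i, S_ℓ = v_i·e·α_i^ℓ, so α_err = S_1/S_0.
  S_0^{−1} = 4^{−1} = 3 (mod 11), so α_err = 8·3 = 24 ≡ 2 = α_4. Error position i = 4.
  Consistency check: S_2/S_1 = 5·7 = 35 ≡ 2 = α_err ✓ (single-error assumption holds).
Step 4: error magnitude e = S_0/v_4 = S_0·∏_{j≠4}(α_4 − α_j) = 4·9 = 36 ≡ 3 (mod 11).
Step 5: correct position 4: c_4 = r_4 − e = 6 − 3 ≡ 3 (mod 11). Hence c = [9, 7, 8, 3, 10].
  Check: interpolating c through the α_i gives m(x) = 2 + 6·x (degree < 2) with m(α_i) = c_i for every i, so c is indeed a codeword.


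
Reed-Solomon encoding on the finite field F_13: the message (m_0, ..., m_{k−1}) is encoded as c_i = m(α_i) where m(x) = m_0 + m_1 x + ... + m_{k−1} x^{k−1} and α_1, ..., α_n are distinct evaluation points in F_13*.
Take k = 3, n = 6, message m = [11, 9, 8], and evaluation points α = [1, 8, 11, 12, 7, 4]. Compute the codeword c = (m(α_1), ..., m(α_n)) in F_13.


c = [2, 10, 12, 10, 11, 6]

Message polynomial: m(x) = 11 + 9·x + 8·x^2 (mod 13).
For each evaluation point α_i, compute m(α_i) mod 13:
  α_1 = 1: Horner steps 8 → 4 → 2, so m(1) = 2.
  α_2 = 8: Horner steps 8 → 8 → 10, so m(8) = 10.
  α_3 = 11: Horner steps 8 → 6 → 12, so m(11) = 12.
  α_4 = 12: Horner steps 8 → 1 → 10, so m(12) = 10.
  α_5 = 7: Horner steps 8 → 0 → 11, so m(7) = 11.
  α_6 = 4: Horner steps 8 → 2 → 6, so m(4) = 6.
Codeword c = [2, 10, 12, 10, 11, 6] ∈ F_13^6.


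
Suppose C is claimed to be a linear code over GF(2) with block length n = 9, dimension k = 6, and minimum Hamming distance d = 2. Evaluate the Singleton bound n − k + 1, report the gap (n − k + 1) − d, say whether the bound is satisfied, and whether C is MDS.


Singleton RHS = n − k + 1 = 4, slack = 2, bound satisfied, not MDS.

Singleton bound: d ≤ n − k + 1.
Here n = 9, k = 6, so n − k + 1 = 4.
Given d = 2, check d ≤ 4: YES.
Slack = (n − k + 1) − d = 2.
The code is NOT MDS (slack = 2 > 0).
Description: the claimed parameters are [9, 6, 2]_2; such a code would be non-MDS.


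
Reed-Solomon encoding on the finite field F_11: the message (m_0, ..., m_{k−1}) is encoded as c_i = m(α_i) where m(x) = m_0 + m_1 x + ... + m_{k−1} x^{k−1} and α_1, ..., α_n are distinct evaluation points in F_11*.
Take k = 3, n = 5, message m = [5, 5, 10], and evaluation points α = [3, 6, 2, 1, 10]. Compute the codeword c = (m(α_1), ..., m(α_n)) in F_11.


c = [0, 10, 0, 9, 10]

Message polynomial: m(x) = 5 + 5·x + 10·x^2 (mod 11).
For each evaluation point α_i, compute m(α_i) mod 11:
  α_1 = 3: Horner steps 10 → 2 → 0, so m(3) = 0.
  α_2 = 6: Horner steps 10 → 10 → 10, so m(6) = 10.
  α_3 = 2: Horner steps 10 → 3 → 0, so m(2) = 0.
  α_4 = 1: Horner steps 10 → 4 → 9, so m(1) = 9.
  α_5 = 10: Horner steps 10 → 6 → 10, so m(10) = 10.
Codeword c = [0, 10, 0, 9, 10] ∈ F_11^5.


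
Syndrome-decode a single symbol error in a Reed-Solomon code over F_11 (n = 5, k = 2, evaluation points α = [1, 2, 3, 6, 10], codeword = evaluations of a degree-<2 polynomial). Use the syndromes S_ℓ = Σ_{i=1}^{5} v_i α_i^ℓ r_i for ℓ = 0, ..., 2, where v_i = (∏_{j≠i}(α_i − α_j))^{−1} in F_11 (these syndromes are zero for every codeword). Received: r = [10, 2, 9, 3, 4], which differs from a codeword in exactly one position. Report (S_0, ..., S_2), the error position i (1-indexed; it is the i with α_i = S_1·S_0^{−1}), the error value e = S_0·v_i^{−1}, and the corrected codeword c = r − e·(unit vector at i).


S = (9, 5, 4), error at position 3, error magnitude e = 4, c = [10, 2, 5, 3, 4].

Step 1: column multipliers v_i = (∏_{j≠i}(α_i − α_j))^{−1} mod 11.
  i = 1 (α = 1): (1−2)(1−3)(1−6)(1−10) = (−1)·(−2)·(−5)·(−9) = 90 ≡ 2, so v_1 = 2^{−1} = 6 (mod 11).
  i = 2 (α = 2): (2−1)(2−3)(2−6)(2−10) = 1·(−1)·(−4)·(−8) = −32 ≡ 1, so v_2 = 1^{−1} = 1 (mod 11).
  i = 3 (α = 3): (3−1)(3−2)(3−6)(3−10) = 2·1·(−3)·(−7) = 42 ≡ 9, so v_3 = 9^{−1} = 5 (mod 11).
  i = 4 (α = 6): (6−1)(6−2)(6−3)(6−10) = 5·4·3·(−4) = −240 ≡ 2, so v_4 = 2^{−1} = 6 (mod 11).
  i = 5 (α = 10): (10−1)(10−2)(10−3)(10−6) = 9·8·7·4 = 2016 ≡ 3, so v_5 = 3^{−1} = 4 (mod 11).
  v = [6, 1, 5, 6, 4].
Step 2: syndromes of r = [10, 2, 9, 3, 4] (all sums mod 11).
  S_0 = Σ v_i r_i = 6·10 + 1·2 + 5·9 + 6·3 + 4·4 = 141 ≡ 9.
  S_1 = Σ v_i α_i r_i = 6·1·10 + 1·2·2 + 5·3·9 + 6·6·3 + 4·10·4 = 467 ≡ 5.
  α_i^2 mod 11 = [1, 4, 9, 3, 1].
  S_2 = Σ v_i α_i^2 r_i = 6·1·10 + 1·4·2 + 5·9·9 + 6·3·3 + 4·1·4 = 543 ≡ 4.
  S = (9, 5, 4) ≠ 0, so r is not a codeword (an error is present).
Step 3: locate the error. For a single error e at position i, S_ℓ = v_i·e·α_i^ℓ, so α_err = S_1/S_0.
  S_0^{−1} = 9^{−1} = 5 (mod 11), so α_err = 5·5 = 25 ≡ 3 = α_3. Error position i = 3.
  Consistency check: S_2/S_1 = 4·9 = 36 ≡ 3 = α_err ✓ (single-error assumption holds).
Step 4: error magnitude e = S_0/v_3 = S_0·∏_{j≠3}(α_3 − α_j) = 9·9 = 81 ≡ 4 (mod 11).
Step 5: correct position 3: c_3 = r_3 − e = 9 − 4 ≡ 5 (mod 11). Hence c = [10, 2, 5, 3, 4].
  Check: interpolating c through the α_i gives m(x) = 7 + 3·x (degree < 2) with m(α_i) = c_i for every i, so c is indeed a codeword.
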